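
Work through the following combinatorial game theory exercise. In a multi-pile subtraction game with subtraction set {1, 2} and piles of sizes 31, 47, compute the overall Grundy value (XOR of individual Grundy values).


Subtraction set: {1, 2}
For this subtraction set, G(n) = n mod 3 (period = max + 1 = 3).
Pile 1 (size 31): G(31) = 31 mod 3 = 1
Pile 2 (size 47): G(47) = 47 mod 3 = 2
Total Grundy value = XOR of all: 1 XOR 2 = 3

3


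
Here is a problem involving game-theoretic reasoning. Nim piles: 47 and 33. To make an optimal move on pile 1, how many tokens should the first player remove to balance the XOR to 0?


Piles: 47 and 33
Current XOR: 47 XOR 33 = 14 (non-zero, so this is an N-position).
To make the XOR zero, we need to find a move that balances the piles.
For pile 1 (size 47): target = 47 XOR 14 = 33
We reduce pile 1 from 47 to 33.
Tokens removed: 47 - 33 = 14
Verification: 33 XOR 33 = 0

14


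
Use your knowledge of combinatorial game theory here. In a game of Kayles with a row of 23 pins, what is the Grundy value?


Kayles: a move removes 1 or 2 adjacent pins from a contiguous row.
Removing pins from a row of k leaves two independent rows (a, b) with a + b = k - 1 (one pin) or a + b = k - 2 (two pins); an end removal gives a = 0.
By Sprague-Grundy, G(k) = mex{ G(a) XOR G(b) } over all these splits. G(0) = 0.
G(1): splits (0,0):0^0=0 -> mex({0}) = 1
G(2): splits (0,1):0^1=1 (0,0):0^0=0 -> mex({0, 1}) = 2
G(3): splits (0,2):0^2=2 (1,1):1^1=0 (0,1):0^1=1 -> mex({0, 1, 2}) = 3
G(4): splits (0,3):0^3=3 (1,2):1^2=3 (0,2):0^2=2 (1,1):1^1=0 -> mex({0, 2, 3}) = 1
G(5): splits (0,4):0^1=1 (1,3):1^3=2 (2,2):2^2=0 (0,3):0^3=3 (1,2):1^2=3 -> mex({0, 1, 2, 3}) = 4
G(6) = mex({0, 1, 2, 4}) = 3
G(7) = mex({0, 1, 3, 4, 5}) = 2
G(8) = mex({0, 2, 3, 5, 6}) = 1
G(9) = mex({0, 1, 2, 3, 6, 7}) = 4
G(10) = mex({0, 1, 3, 4, 5, 7}) = 2
G(11) = mex({0, 1, 2, 3, 4, 5}) = 6
G(12) = mex({0, 1, 2, 3, 5, 6, 7}) = 4
G(13) = mex({0, 2, 3, 4, 6, 7}) = 1
G(14) = mex({0, 1, 4, 5, 6, 7}) = 2
G(15) = mex({0, 1, 2, 3, 4, 5, 6}) = 7
G(16) = mex({0, 2, 3, 5, 6, 7}) = 1
G(17) = mex({0, 1, 2, 3, 5, 6, 7}) = 4
G(18) = mex({0, 1, 2, 4, 5, 6}) = 3
G(19) = mex({0, 1, 3, 4, 5, 7}) = 2
G(20) = mex({0, 2, 3, 4, 5, 6, 7}) = 1
G(21) = mex({0, 1, 2, 3, 5, 6, 7}) = 4
G(22) = mex({0, 1, 2, 3, 4, 5, 7}) = 6
G(23) = mex({0, 1, 2, 3, 4, 5, 6}) = 7
Therefore G(23) = 7.

7


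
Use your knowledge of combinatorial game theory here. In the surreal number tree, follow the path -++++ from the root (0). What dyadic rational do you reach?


Sign expansion: -++++
Rule: track bounds (lo, hi), initially (-inf, +inf). On '+', the current value becomes lo and we move to the simplest number in (value, hi): value + 1 if hi = +inf, otherwise the midpoint (value + hi)/2. On '-', the current value becomes hi and we move to value - 1 if lo = -inf, otherwise the midpoint (lo + value)/2.
Start at 0.
Step 1: sign = -, move left. Bounds: (-inf, 0). Value = -1
Step 2: sign = +, move right. Bounds: (-1, 0). Value = -1/2
Step 3: sign = +, move right. Bounds: (-1/2, 0). Value = -1/4
Step 4: sign = +, move right. Bounds: (-1/4, 0). Value = -1/8
Step 5: sign = +, move right. Bounds: (-1/8, 0). Value = -1/16
The surreal number with sign expansion -++++ is -1/16.

-1/16


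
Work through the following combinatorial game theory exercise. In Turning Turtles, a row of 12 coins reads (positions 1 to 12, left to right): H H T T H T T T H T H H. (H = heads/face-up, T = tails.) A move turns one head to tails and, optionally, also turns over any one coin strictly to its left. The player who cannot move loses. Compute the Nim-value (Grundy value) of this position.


Coins: H H T T H T T T H T H H
Key fact: a single head at position k behaves exactly like a Nim heap of size k (turning it to T and optionally flipping a coin at j < k corresponds to moving the heap from k to j, or to 0), and heads combine as a disjunctive sum (two heads at the same place would cancel, matching j XOR j = 0). So the Nim-value is the XOR of the 1-indexed positions of the heads.
Face-up positions (1-indexed): [1, 2, 5, 9, 11, 12]
XOR 0 with 1: 0 XOR 1 = 1
XOR 1 with 2: 1 XOR 2 = 3
XOR 3 with 5: 3 XOR 5 = 6
XOR 6 with 9: 6 XOR 9 = 15
XOR 15 with 11: 15 XOR 11 = 4
XOR 4 with 12: 4 XOR 12 = 8
Nim-value = 8

8


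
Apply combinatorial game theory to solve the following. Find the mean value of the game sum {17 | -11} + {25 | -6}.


G1 = {17 | -11}, G2 = {25 | -6}
Each is a switch {a | b} with numbers a > b; its mean value is (a + b)/2, and mean value is additive over game sums: m(G1 + G2) = m(G1) + m(G2).
Mean of G1 = (17 + (-11))/2 = 6/2 = 3
Mean of G2 = (25 + (-6))/2 = 19/2 = 19/2
Mean of G1 + G2 = 3 + 19/2 = 25/2

25/2


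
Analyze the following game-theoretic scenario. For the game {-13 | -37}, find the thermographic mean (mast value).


Game = {-13 | -37}, a switch {a | b} with numbers a > b.
Its thermograph has left wall a - t and right wall b + t, which meet at t = (a - b)/2, where both equal (a + b)/2. So the mast (mean value) is at (a + b)/2.
Mean = (-13 + (-37))/2 = -50/2 = -25

-25


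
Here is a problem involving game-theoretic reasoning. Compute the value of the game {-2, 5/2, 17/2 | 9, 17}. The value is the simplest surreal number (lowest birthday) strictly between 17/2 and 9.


Left options: {-2, 5/2, 17/2}, max = 17/2
Right options: {9, 17}, min = 9
All options are numbers and max(Left) < min(Right), so by the simplicity theorem the value is the simplest (earliest-born) number strictly between 17/2 and 9.
No integer lies strictly between 17/2 and 9, so the value is the dyadic rational m/2^k in the interval with the smallest k (then m odd); search k = 1, 2, ...:
Denominator 2: no odd multiple of 1/2 lies strictly between 17/2 and 9.
Denominator 4: 35/4 lies strictly between 17/2 and 9 -- found.
The simplest number in the interval is 35/4.
Game value = 35/4

35/4


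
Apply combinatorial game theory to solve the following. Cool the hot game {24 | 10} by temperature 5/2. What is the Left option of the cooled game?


Original game: {24 | 10} (a switch {a | b} with a > b).
Cooling by t (for t below the temperature (a - b)/2 = 7) taxes each move by t: {a | b} cooled by t is {a - t | b + t}.
Cooling amount: t = 5/2
Cooled Left option: 24 - 5/2 = 43/2
Cooled Right option: 10 + 5/2 = 25/2
Cooled game: {43/2 | 25/2}
Left option = 43/2

43/2


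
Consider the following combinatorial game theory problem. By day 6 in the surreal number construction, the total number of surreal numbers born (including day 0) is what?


Day 0: {|} = 0 is born. Count = 1.
Day n: the number of surreal numbers born by day n is 2^(n+1) - 1.
By day 0: 2^1 - 1 = 1
By day 1: 2^2 - 1 = 3
By day 2: 2^3 - 1 = 7
By day 3: 2^4 - 1 = 15
By day 4: 2^5 - 1 = 31
By day 5: 2^6 - 1 = 63
By day 6: 2^7 - 1 = 127
By day 6: 127 surreal numbers.

127


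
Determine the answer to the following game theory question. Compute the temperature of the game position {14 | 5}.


The game is {14 | 5}, a switch {a | b} with numbers a > b.
Cooling {a | b} by t gives {a - t | b + t}, which stops being hot when a - t = b + t, i.e. at t = (a - b)/2. So the temperature of a switch is (a - b)/2.
Temperature = (Left option - Right option) / 2
= (14 - (5)) / 2
= 9 / 2
= 9/2

9/2


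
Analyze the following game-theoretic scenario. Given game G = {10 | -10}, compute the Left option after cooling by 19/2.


Original game: {10 | -10} (a switch {a | b} with a > b).
Cooling by t (for t below the temperature (a - b)/2 = 10) taxes each move by t: {a | b} cooled by t is {a - t | b + t}.
Cooling amount: t = 19/2
Cooled Left option: 10 - 19/2 = 1/2
Cooled Right option: -10 + 19/2 = -1/2
Cooled game: {1/2 | -1/2}
Left option = 1/2

1/2


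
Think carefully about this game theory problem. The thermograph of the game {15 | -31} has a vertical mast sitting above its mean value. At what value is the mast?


Game = {15 | -31}, a switch {a | b} with numbers a > b.
Its thermograph has left wall a - t and right wall b + t, which meet at t = (a - b)/2, where both equal (a + b)/2. So the mast (mean value) is at (a + b)/2.
Mean = (15 + (-31))/2 = -16/2 = -8

-8


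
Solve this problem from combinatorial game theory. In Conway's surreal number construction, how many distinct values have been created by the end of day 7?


Day 0: {|} = 0 is born. Count = 1.
Day n: the number of surreal numbers born by day n is 2^(n+1) - 1.
By day 0: 2^1 - 1 = 1
By day 1: 2^2 - 1 = 3
By day 2: 2^3 - 1 = 7
By day 3: 2^4 - 1 = 15
By day 4: 2^5 - 1 = 31
By day 5: 2^6 - 1 = 63
By day 6: 2^7 - 1 = 127
By day 7: 2^8 - 1 = 255
By day 7: 255 surreal numbers.

255


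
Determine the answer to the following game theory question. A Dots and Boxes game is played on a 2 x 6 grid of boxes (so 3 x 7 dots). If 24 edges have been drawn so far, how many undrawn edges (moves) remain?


Grid: 2 x 6 boxes, i.e. 3 rows and 7 columns of dots.
Horizontal edges: (rows + 1) * cols = 3 * 6 = 18
Vertical edges: rows * (cols + 1) = 2 * 7 = 14
Total edges: 18 + 14 = 32
Edges drawn: 24
Remaining: 32 - 24 = 8

8


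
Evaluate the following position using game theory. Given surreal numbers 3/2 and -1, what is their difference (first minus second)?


x = 3/2, y = -1
Converting to common denominator: 2
x = 3/2, y = -2/2
x - y = 3/2 - -1 = 5/2

5/2


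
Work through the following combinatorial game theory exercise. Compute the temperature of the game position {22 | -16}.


The game is {22 | -16}, a switch {a | b} with numbers a > b.
Cooling {a | b} by t gives {a - t | b + t}, which stops being hot when a - t = b + t, i.e. at t = (a - b)/2. So the temperature of a switch is (a - b)/2.
Temperature = (Left option - Right option) / 2
= (22 - (-16)) / 2
= 38 / 2
= 19

19


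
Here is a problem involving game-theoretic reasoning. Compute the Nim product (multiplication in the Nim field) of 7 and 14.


Nim multiplication is bilinear over XOR: (u XOR v) * w = (u*w) XOR (v*w).
So we split each operand into its bit components and XOR the pairwise Nim products.
7 = 1 + 2 + 4 (as XOR of powers of 2).
14 = 2 + 4 + 8 (as XOR of powers of 2).
Using the standard Nim-product table on single bits:
  2*2 = 3,   2*4 = 8,   2*8 = 12,
  4*4 = 6,   4*8 = 11,  8*8 = 13,
and  1*x = x (identity), k*l = l*k (commutative).
Pairwise Nim products:
  1 * 2 = 2
  1 * 4 = 4
  1 * 8 = 8
  2 * 2 = 3
  2 * 4 = 8
  2 * 8 = 12
  4 * 2 = 8
  4 * 4 = 6
  4 * 8 = 11
XOR them: 2 XOR 4 XOR 8 XOR 3 XOR 8 XOR 12 XOR 8 XOR 6 XOR 11 = 12.
Result: 7 * 14 = 12 (in Nim).

12


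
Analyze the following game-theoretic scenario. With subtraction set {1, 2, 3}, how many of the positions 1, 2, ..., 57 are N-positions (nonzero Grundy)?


Subtraction set S = {1, 2, 3}, so G(n) = n mod 4.
G(n) = 0 when n is a multiple of 4.
Multiples of 4 in [1, 57]: 14
N-positions (nonzero Grundy) = 57 - 14 = 43

43


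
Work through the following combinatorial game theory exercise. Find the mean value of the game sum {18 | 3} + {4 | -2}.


G1 = {18 | 3}, G2 = {4 | -2}
Each is a switch {a | b} with numbers a > b; its mean value is (a + b)/2, and mean value is additive over game sums: m(G1 + G2) = m(G1) + m(G2).
Mean of G1 = (18 + (3))/2 = 21/2 = 21/2
Mean of G2 = (4 + (-2))/2 = 2/2 = 1
Mean of G1 + G2 = 21/2 + 1 = 23/2

23/2


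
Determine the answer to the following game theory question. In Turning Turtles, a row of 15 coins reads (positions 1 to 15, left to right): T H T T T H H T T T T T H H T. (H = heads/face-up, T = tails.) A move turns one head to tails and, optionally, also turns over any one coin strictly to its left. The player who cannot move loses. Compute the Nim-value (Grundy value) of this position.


Coins: T H T T T H H T T T T T H H T
Key fact: a single head at position k behaves exactly like a Nim heap of size k (turning it to T and optionally flipping a coin at j < k corresponds to moving the heap from k to j, or to 0), and heads combine as a disjunctive sum (two heads at the same place would cancel, matching j XOR j = 0). So the Nim-value is the XOR of the 1-indexed positions of the heads.
Face-up positions (1-indexed): [2, 6, 7, 13, 14]
XOR 0 with 2: 0 XOR 2 = 2
XOR 2 with 6: 2 XOR 6 = 4
XOR 4 with 7: 4 XOR 7 = 3
XOR 3 with 13: 3 XOR 13 = 14
XOR 14 with 14: 14 XOR 14 = 0
Nim-value = 0

0


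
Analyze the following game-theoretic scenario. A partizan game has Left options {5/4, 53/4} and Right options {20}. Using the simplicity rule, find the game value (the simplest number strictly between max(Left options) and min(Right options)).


Left options: {5/4, 53/4}, max = 53/4
Right options: {20}, min = 20
All options are numbers and max(Left) < min(Right), so by the simplicity theorem the value is the simplest (earliest-born) number strictly between 53/4 and 20.
Integers 14 through 19 all lie strictly between 53/4 and 20.
Among integers, the simplest (lowest birthday = smallest |n|; 0 is born on day 0, +-n on day n) is 14.
No non-integer in the interval can be simpler: if x is a non-integer in the interval, then floor(x) or ceil(x) also lies in the interval (the interval contains an integer), and both are proper prefixes of x's sign expansion, i.e. born earlier. So the game value is 14.
Game value = 14

14


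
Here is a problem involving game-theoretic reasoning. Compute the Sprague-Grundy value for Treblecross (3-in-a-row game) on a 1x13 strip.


Treblecross: place X on empty cells; 3-in-a-row wins.
Playing within two cells of an existing X lets the opponent win at once, so sensible play treats the cells i-2..i+2 around each X as dead. The player left with no safe cell loses, so this is a normal-play take-away game on strips of safe cells.
Placing X at cell i (0-indexed) of a strip of k safe cells leaves independent strips of sizes max(0, i-2) and max(0, k-i-3). Hence G(k) = mex{ G(max(0,i-2)) XOR G(max(0,k-i-3)) : 0 <= i < k }, with G(0) = 0.
G(1): splits (0,0):0^0=0 -> mex({0}) = 1
G(2): splits (0,0):0^0=0 -> mex({0}) = 1
G(3): splits (0,0):0^0=0 -> mex({0}) = 1
G(4): splits (0,1):0^1=1 (0,0):0^0=0 -> mex({0, 1}) = 2
G(5): splits (0,2):0^1=1 (0,1):0^1=1 (0,0):0^0=0 -> mex({0, 1}) = 2
G(6) = mex({1}) = 0
G(7) = mex({0, 1, 2}) = 3
G(8) = mex({0, 1, 2}) = 3
G(9) = mex({0, 2}) = 1
G(10) = mex({0, 2, 3}) = 1
G(11) = mex({0, 3}) = 1
G(12) = mex({1, 3}) = 0
G(13) = mex({0, 1, 2, 3}) = 4
Therefore G(13) = 4.

4


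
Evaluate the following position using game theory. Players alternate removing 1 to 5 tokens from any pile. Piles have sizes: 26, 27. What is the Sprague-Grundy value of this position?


Subtraction set: {1, 2, 3, 4, 5}
For this subtraction set, G(n) = n mod 6 (period = max + 1 = 6).
Pile 1 (size 26): G(26) = 26 mod 6 = 2
Pile 2 (size 27): G(27) = 27 mod 6 = 3
Total Grundy value = XOR of all: 2 XOR 3 = 1

1


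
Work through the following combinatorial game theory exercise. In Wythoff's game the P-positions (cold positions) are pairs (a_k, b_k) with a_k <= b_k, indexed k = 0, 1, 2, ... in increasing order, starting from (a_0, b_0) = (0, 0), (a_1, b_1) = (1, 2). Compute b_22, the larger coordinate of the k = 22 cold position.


By Wythoff's theorem, a_k = floor(k * phi) and b_k = floor(k * phi^2) = a_k + k, where phi = (1 + sqrt(5))/2 is the golden ratio.
phi = (1 + sqrt(5))/2 = 1.618034
phi^2 = phi + 1 = 2.618034
k = 22
k * phi^2 = 22 * 2.618034 = 57.596748
b_22 = floor(k * phi^2) = 57 (check: a_22 + k = 35 + 22 = 57)

57


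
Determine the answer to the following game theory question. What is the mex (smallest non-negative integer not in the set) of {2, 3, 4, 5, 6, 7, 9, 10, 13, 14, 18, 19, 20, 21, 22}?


Set = {2, 3, 4, 5, 6, 7, 9, 10, 13, 14, 18, 19, 20, 21, 22}
0 is NOT in the set. This is the mex.
mex = 0

0


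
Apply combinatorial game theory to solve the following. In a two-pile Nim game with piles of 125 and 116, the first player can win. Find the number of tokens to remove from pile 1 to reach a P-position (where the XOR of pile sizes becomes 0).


Piles: 125 and 116
Current XOR: 125 XOR 116 = 9 (non-zero, so this is an N-position).
To make the XOR zero, we need to find a move that balances the piles.
For pile 1 (size 125): target = 125 XOR 9 = 116
We reduce pile 1 from 125 to 116.
Tokens removed: 125 - 116 = 9
Verification: 116 XOR 116 = 0

9


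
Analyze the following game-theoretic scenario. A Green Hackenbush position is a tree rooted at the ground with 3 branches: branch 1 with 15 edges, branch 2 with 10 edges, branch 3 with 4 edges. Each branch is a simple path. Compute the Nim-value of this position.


The tree has 3 branches from the ground vertex.
In Green Hackenbush, the Nim-value of a simple path of length k is k.
Branch 1: length 15, Nim-value = 15
Branch 2: length 10, Nim-value = 10
Branch 3: length 4, Nim-value = 4
Total Nim-value = XOR of all branch values:
0 XOR 15 = 15
15 XOR 10 = 5
5 XOR 4 = 1
Nim-value of the tree = 1

1


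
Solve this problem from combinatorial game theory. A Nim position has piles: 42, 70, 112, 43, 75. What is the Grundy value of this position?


We need the XOR (exclusive or) of all pile sizes.
After XOR-ing pile 1 (size 42): 0 XOR 42 = 42
After XOR-ing pile 2 (size 70): 42 XOR 70 = 108
After XOR-ing pile 3 (size 112): 108 XOR 112 = 28
After XOR-ing pile 4 (size 43): 28 XOR 43 = 55
After XOR-ing pile 5 (size 75): 55 XOR 75 = 124
The Nim-value of this position is 124.

124


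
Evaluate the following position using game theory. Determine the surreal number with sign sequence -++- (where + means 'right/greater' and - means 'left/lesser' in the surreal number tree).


Sign expansion: -++-
Rule: track bounds (lo, hi), initially (-inf, +inf). On '+', the current value becomes lo and we move to the simplest number in (value, hi): value + 1 if hi = +inf, otherwise the midpoint (value + hi)/2. On '-', the current value becomes hi and we move to value - 1 if lo = -inf, otherwise the midpoint (lo + value)/2.
Start at 0.
Step 1: sign = -, move left. Bounds: (-inf, 0). Value = -1
Step 2: sign = +, move right. Bounds: (-1, 0). Value = -1/2
Step 3: sign = +, move right. Bounds: (-1/2, 0). Value = -1/4
Step 4: sign = -, move left. Bounds: (-1/2, -1/4). Value = -3/8
The surreal number with sign expansion -++- is -3/8.

-3/8


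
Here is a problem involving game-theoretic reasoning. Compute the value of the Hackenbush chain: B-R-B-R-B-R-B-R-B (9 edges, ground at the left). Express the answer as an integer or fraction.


Edges (from ground): B-R-B-R-B-R-B-R-B
By Berlekamp's sign-expansion rule, a Blue-Red Hackenbush stalk has the value of the surreal number whose sign sequence is the edge sequence with B -> + and R -> -.
Sign sequence: +-+-+-+-+
Trace the sign expansion in the surreal number tree, starting from 0:
Edge 1: B (sign +) -> bounds (0, +inf), value = 1
Edge 2: R (sign -) -> bounds (0, 1), value = 1/2
Edge 3: B (sign +) -> bounds (1/2, 1), value = 3/4
Edge 4: R (sign -) -> bounds (1/2, 3/4), value = 5/8
Edge 5: B (sign +) -> bounds (5/8, 3/4), value = 11/16
Edge 6: R (sign -) -> bounds (5/8, 11/16), value = 21/32
Edge 7: B (sign +) -> bounds (21/32, 11/16), value = 43/64
Edge 8: R (sign -) -> bounds (21/32, 43/64), value = 85/128
Edge 9: B (sign +) -> bounds (85/128, 43/64), value = 171/256
Game value = 171/256

171/256


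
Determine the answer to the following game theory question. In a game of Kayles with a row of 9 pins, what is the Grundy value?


Kayles: a move removes 1 or 2 adjacent pins from a contiguous row.
Removing pins from a row of k leaves two independent rows (a, b) with a + b = k - 1 (one pin) or a + b = k - 2 (two pins); an end removal gives a = 0.
By Sprague-Grundy, G(k) = mex{ G(a) XOR G(b) } over all these splits. G(0) = 0.
G(1): splits (0,0):0^0=0 -> mex({0}) = 1
G(2): splits (0,1):0^1=1 (0,0):0^0=0 -> mex({0, 1}) = 2
G(3): splits (0,2):0^2=2 (1,1):1^1=0 (0,1):0^1=1 -> mex({0, 1, 2}) = 3
G(4): splits (0,3):0^3=3 (1,2):1^2=3 (0,2):0^2=2 (1,1):1^1=0 -> mex({0, 2, 3}) = 1
G(5): splits (0,4):0^1=1 (1,3):1^3=2 (2,2):2^2=0 (0,3):0^3=3 (1,2):1^2=3 -> mex({0, 1, 2, 3}) = 4
G(6) = mex({0, 1, 2, 4}) = 3
G(7) = mex({0, 1, 3, 4, 5}) = 2
G(8) = mex({0, 2, 3, 5, 6}) = 1
G(9) = mex({0, 1, 2, 3, 6, 7}) = 4
Therefore G(9) = 4.

4


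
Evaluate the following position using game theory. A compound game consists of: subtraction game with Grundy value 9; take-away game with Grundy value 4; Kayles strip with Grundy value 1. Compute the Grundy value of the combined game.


By the Sprague-Grundy theorem, the Grundy value of a sum of games is the XOR of individual Grundy values.
subtraction game: Grundy value = 9. Running XOR: 0 XOR 9 = 9
take-away game: Grundy value = 4. Running XOR: 9 XOR 4 = 13
Kayles strip: Grundy value = 1. Running XOR: 13 XOR 1 = 12
The combined Grundy value is 12.

12


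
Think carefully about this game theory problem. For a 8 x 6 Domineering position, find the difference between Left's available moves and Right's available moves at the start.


Board is 8 x 6 (rows x cols).
Left (vertical) placements: (rows-1) * cols = 7 * 6 = 42
Right (horizontal) placements: rows * (cols-1) = 8 * 5 = 40
Advantage = Left - Right = 42 - 40 = 2

2


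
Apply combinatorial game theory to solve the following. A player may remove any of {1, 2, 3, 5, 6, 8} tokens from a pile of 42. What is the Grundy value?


The subtraction set is S = {1, 2, 3, 5, 6, 8}.
G(k) = mex{ G(k - s) : s in S, s <= k }. We compute iteratively: G(0) = 0.
G(1) = mex({0}) = 1
G(2) = mex({0, 1}) = 2
G(3) = mex({0, 1, 2}) = 3
G(4) = mex({1, 2, 3}) = 0
G(5) = mex({0, 2, 3}) = 1
G(6) = mex({0, 1, 3}) = 2
G(7) = mex({0, 1, 2}) = 3
G(8) = mex({0, 1, 2, 3}) = 4
G(9) = mex({0, 1, 2, 3, 4}) = 5
G(10) = mex({0, 1, 2, 3, 4, 5}) = 6
G(11) = mex({1, 2, 3, 4, 5, 6}) = 0
G(12) = mex({0, 2, 3, 5, 6}) = 1
G(13) = mex({0, 1, 3, 4, 6}) = 2
G(14) = mex({0, 1, 2, 4, 5}) = 3
G(15) = mex({1, 2, 3, 5, 6}) = 0
G(16) = mex({0, 2, 3, 4, 6}) = 1
G(17) = mex({0, 1, 3, 5}) = 2
G(18) = mex({0, 1, 2, 6}) = 3
Observe that G(11)..G(18) = 0, 1, 2, 3, 0, 1, 2, 3 repeats G(0)..G(7) = 0, 1, 2, 3, 0, 1, 2, 3.
For k >= max(S) = 8, G(k) is determined by the previous 8 values G(k-8)..G(k-1); a window of 8 consecutive values has recurred shifted by 11, so by induction G(k + 11) = G(k) for all k >= 0: the sequence is periodic from the start with period 11.
One period: G(0..10) = 0, 1, 2, 3, 0, 1, 2, 3, 4, 5, 6.
42 mod 11 = 9, so G(42) = G(9) = 5.

5


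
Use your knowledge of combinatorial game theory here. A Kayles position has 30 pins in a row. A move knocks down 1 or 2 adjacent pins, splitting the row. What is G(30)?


Kayles: a move removes 1 or 2 adjacent pins from a contiguous row.
Removing pins from a row of k leaves two independent rows (a, b) with a + b = k - 1 (one pin) or a + b = k - 2 (two pins); an end removal gives a = 0.
By Sprague-Grundy, G(k) = mex{ G(a) XOR G(b) } over all these splits. G(0) = 0.
G(1): splits (0,0):0^0=0 -> mex({0}) = 1
G(2): splits (0,1):0^1=1 (0,0):0^0=0 -> mex({0, 1}) = 2
G(3): splits (0,2):0^2=2 (1,1):1^1=0 (0,1):0^1=1 -> mex({0, 1, 2}) = 3
G(4): splits (0,3):0^3=3 (1,2):1^2=3 (0,2):0^2=2 (1,1):1^1=0 -> mex({0, 2, 3}) = 1
G(5): splits (0,4):0^1=1 (1,3):1^3=2 (2,2):2^2=0 (0,3):0^3=3 (1,2):1^2=3 -> mex({0, 1, 2, 3}) = 4
G(6) = mex({0, 1, 2, 4}) = 3
G(7) = mex({0, 1, 3, 4, 5}) = 2
G(8) = mex({0, 2, 3, 5, 6}) = 1
G(9) = mex({0, 1, 2, 3, 6, 7}) = 4
G(10) = mex({0, 1, 3, 4, 5, 7}) = 2
G(11) = mex({0, 1, 2, 3, 4, 5}) = 6
G(12) = mex({0, 1, 2, 3, 5, 6, 7}) = 4
G(13) = mex({0, 2, 3, 4, 6, 7}) = 1
G(14) = mex({0, 1, 4, 5, 6, 7}) = 2
G(15) = mex({0, 1, 2, 3, 4, 5, 6}) = 7
G(16) = mex({0, 2, 3, 5, 6, 7}) = 1
G(17) = mex({0, 1, 2, 3, 5, 6, 7}) = 4
G(18) = mex({0, 1, 2, 4, 5, 6}) = 3
G(19) = mex({0, 1, 3, 4, 5, 7}) = 2
G(20) = mex({0, 2, 3, 4, 5, 6, 7}) = 1
G(21) = mex({0, 1, 2, 3, 5, 6, 7}) = 4
G(22) = mex({0, 1, 2, 3, 4, 5, 7}) = 6
G(23) = mex({0, 1, 2, 3, 4, 5, 6}) = 7
G(24) = mex({0, 1, 2, 3, 5, 6, 7}) = 4
G(25) = mex({0, 2, 3, 4, 6, 7}) = 1
G(26) = mex({0, 1, 3, 4, 5, 6, 7}) = 2
G(27) = mex({0, 1, 2, 3, 4, 5, 6, 7}) = 8
G(28) = mex({0, 1, 2, 3, 4, 6, 7, 8}) = 5
G(29) = mex({0, 1, 2, 3, 5, 6, 7, 8, 9}) = 4
G(30) = mex({0, 1, 2, 3, 4, 5, 6, 9, 10}) = 7
Therefore G(30) = 7.

7


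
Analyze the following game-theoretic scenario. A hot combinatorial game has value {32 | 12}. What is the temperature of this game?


The game is {32 | 12}, a switch {a | b} with numbers a > b.
Cooling {a | b} by t gives {a - t | b + t}, which stops being hot when a - t = b + t, i.e. at t = (a - b)/2. So the temperature of a switch is (a - b)/2.
Temperature = (Left option - Right option) / 2
= (32 - (12)) / 2
= 20 / 2
= 10

10


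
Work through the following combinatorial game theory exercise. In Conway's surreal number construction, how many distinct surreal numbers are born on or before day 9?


Day 0: {|} = 0 is born. Count = 1.
Day n: the number of surreal numbers born by day n is 2^(n+1) - 1.
By day 0: 2^1 - 1 = 1
By day 1: 2^2 - 1 = 3
By day 2: 2^3 - 1 = 7
By day 3: 2^4 - 1 = 15
By day 4: 2^5 - 1 = 31
By day 5: 2^6 - 1 = 63
By day 6: 2^7 - 1 = 127
By day 7: 2^8 - 1 = 255
By day 8: 2^9 - 1 = 511
By day 9: 2^10 - 1 = 1023
By day 9: 1023 surreal numbers.

1023


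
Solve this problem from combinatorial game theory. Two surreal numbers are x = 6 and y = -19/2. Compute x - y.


x = 6, y = -19/2
Converting to common denominator: 2
x = 12/2, y = -19/2
x - y = 6 - -19/2 = 31/2

31/2


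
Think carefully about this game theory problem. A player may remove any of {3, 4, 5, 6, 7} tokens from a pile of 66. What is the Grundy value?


The subtraction set is S = {3, 4, 5, 6, 7}.
G(k) = mex{ G(k - s) : s in S, s <= k }. We compute iteratively: G(0) = 0.
G(1) = mex({}) = 0
G(2) = mex({}) = 0
G(3) = mex({0}) = 1
G(4) = mex({0}) = 1
G(5) = mex({0}) = 1
G(6) = mex({0, 1}) = 2
G(7) = mex({0, 1}) = 2
G(8) = mex({0, 1}) = 2
G(9) = mex({0, 1, 2}) = 3
G(10) = mex({1, 2}) = 0
G(11) = mex({1, 2}) = 0
G(12) = mex({1, 2, 3}) = 0
G(13) = mex({0, 2, 3}) = 1
G(14) = mex({0, 2, 3}) = 1
G(15) = mex({0, 2, 3}) = 1
G(16) = mex({0, 1, 3}) = 2
Observe that G(10)..G(16) = 0, 0, 0, 1, 1, 1, 2 repeats G(0)..G(6) = 0, 0, 0, 1, 1, 1, 2.
For k >= max(S) = 7, G(k) is determined by the previous 7 values G(k-7)..G(k-1); a window of 7 consecutive values has recurred shifted by 10, so by induction G(k + 10) = G(k) for all k >= 0: the sequence is periodic from the start with period 10.
One period: G(0..9) = 0, 0, 0, 1, 1, 1, 2, 2, 2, 3.
66 mod 10 = 6, so G(66) = G(6) = 2.

2


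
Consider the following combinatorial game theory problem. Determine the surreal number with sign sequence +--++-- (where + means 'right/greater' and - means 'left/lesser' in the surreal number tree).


Sign expansion: +--++--
Rule: track bounds (lo, hi), initially (-inf, +inf). On '+', the current value becomes lo and we move to the simplest number in (value, hi): value + 1 if hi = +inf, otherwise the midpoint (value + hi)/2. On '-', the current value becomes hi and we move to value - 1 if lo = -inf, otherwise the midpoint (lo + value)/2.
Start at 0.
Step 1: sign = +, move right. Bounds: (0, +inf). Value = 1
Step 2: sign = -, move left. Bounds: (0, 1). Value = 1/2
Step 3: sign = -, move left. Bounds: (0, 1/2). Value = 1/4
Step 4: sign = +, move right. Bounds: (1/4, 1/2). Value = 3/8
Step 5: sign = +, move right. Bounds: (3/8, 1/2). Value = 7/16
Step 6: sign = -, move left. Bounds: (3/8, 7/16). Value = 13/32
Step 7: sign = -, move left. Bounds: (3/8, 13/32). Value = 25/64
The surreal number with sign expansion +--++-- is 25/64.

25/64


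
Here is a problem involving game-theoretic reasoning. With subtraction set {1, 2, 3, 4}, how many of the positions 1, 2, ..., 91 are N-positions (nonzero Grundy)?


Subtraction set S = {1, 2, 3, 4}, so G(n) = n mod 5.
G(n) = 0 when n is a multiple of 5.
Multiples of 5 in [1, 91]: 18
N-positions (nonzero Grundy) = 91 - 18 = 73

73


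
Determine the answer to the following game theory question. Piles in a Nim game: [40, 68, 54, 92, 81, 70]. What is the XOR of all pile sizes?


We need the XOR (exclusive or) of all pile sizes.
After XOR-ing pile 1 (size 40): 0 XOR 40 = 40
After XOR-ing pile 2 (size 68): 40 XOR 68 = 108
After XOR-ing pile 3 (size 54): 108 XOR 54 = 90
After XOR-ing pile 4 (size 92): 90 XOR 92 = 6
After XOR-ing pile 5 (size 81): 6 XOR 81 = 87
After XOR-ing pile 6 (size 70): 87 XOR 70 = 17
The Nim-value of this position is 17.

17


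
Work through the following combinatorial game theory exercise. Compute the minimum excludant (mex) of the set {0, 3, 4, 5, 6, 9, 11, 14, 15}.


Set = {0, 3, 4, 5, 6, 9, 11, 14, 15}
0 is in the set.
1 is NOT in the set. This is the mex.
mex = 1

1


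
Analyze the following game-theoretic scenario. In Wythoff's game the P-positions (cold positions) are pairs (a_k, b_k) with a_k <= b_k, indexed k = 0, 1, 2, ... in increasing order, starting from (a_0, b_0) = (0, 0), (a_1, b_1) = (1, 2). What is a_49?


By Wythoff's theorem, a_k = floor(k * phi) and b_k = floor(k * phi^2) = a_k + k, where phi = (1 + sqrt(5))/2 is the golden ratio.
phi = (1 + sqrt(5))/2 = 1.618034
k = 49
k * phi = 49 * 1.618034 = 79.283665
a_49 = floor(k * phi) = 79

79


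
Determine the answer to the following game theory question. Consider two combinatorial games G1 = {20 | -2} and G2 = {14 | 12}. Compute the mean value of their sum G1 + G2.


G1 = {20 | -2}, G2 = {14 | 12}
Each is a switch {a | b} with numbers a > b; its mean value is (a + b)/2, and mean value is additive over game sums: m(G1 + G2) = m(G1) + m(G2).
Mean of G1 = (20 + (-2))/2 = 18/2 = 9
Mean of G2 = (14 + (12))/2 = 26/2 = 13
Mean of G1 + G2 = 9 + 13 = 22

22


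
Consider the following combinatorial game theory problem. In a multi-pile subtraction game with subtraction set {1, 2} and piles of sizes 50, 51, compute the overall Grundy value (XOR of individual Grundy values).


Subtraction set: {1, 2}
For this subtraction set, G(n) = n mod 3 (period = max + 1 = 3).
Pile 1 (size 50): G(50) = 50 mod 3 = 2
Pile 2 (size 51): G(51) = 51 mod 3 = 0
Total Grundy value = XOR of all: 2 XOR 0 = 2

2


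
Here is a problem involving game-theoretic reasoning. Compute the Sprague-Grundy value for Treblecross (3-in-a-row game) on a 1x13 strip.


Treblecross: place X on empty cells; 3-in-a-row wins.
Playing within two cells of an existing X lets the opponent win at once, so sensible play treats the cells i-2..i+2 around each X as dead. The player left with no safe cell loses, so this is a normal-play take-away game on strips of safe cells.
Placing X at cell i (0-indexed) of a strip of k safe cells leaves independent strips of sizes max(0, i-2) and max(0, k-i-3). Hence G(k) = mex{ G(max(0,i-2)) XOR G(max(0,k-i-3)) : 0 <= i < k }, with G(0) = 0.
G(1): splits (0,0):0^0=0 -> mex({0}) = 1
G(2): splits (0,0):0^0=0 -> mex({0}) = 1
G(3): splits (0,0):0^0=0 -> mex({0}) = 1
G(4): splits (0,1):0^1=1 (0,0):0^0=0 -> mex({0, 1}) = 2
G(5): splits (0,2):0^1=1 (0,1):0^1=1 (0,0):0^0=0 -> mex({0, 1}) = 2
G(6) = mex({1}) = 0
G(7) = mex({0, 1, 2}) = 3
G(8) = mex({0, 1, 2}) = 3
G(9) = mex({0, 2}) = 1
G(10) = mex({0, 2, 3}) = 1
G(11) = mex({0, 3}) = 1
G(12) = mex({1, 3}) = 0
G(13) = mex({0, 1, 2, 3}) = 4
Therefore G(13) = 4.

4


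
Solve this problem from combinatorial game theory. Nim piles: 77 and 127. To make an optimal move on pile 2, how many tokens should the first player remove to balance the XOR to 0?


Piles: 77 and 127
Current XOR: 77 XOR 127 = 50 (non-zero, so this is an N-position).
To make the XOR zero, we need to find a move that balances the piles.
For pile 2 (size 127): target = 127 XOR 50 = 77
We reduce pile 2 from 127 to 77.
Tokens removed: 127 - 77 = 50
Verification: 77 XOR 77 = 0

50


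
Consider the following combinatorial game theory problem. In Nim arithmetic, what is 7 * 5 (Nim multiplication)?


Nim multiplication is bilinear over XOR: (u XOR v) * w = (u*w) XOR (v*w).
So we split each operand into its bit components and XOR the pairwise Nim products.
7 = 1 + 2 + 4 (as XOR of powers of 2).
5 = 1 + 4 (as XOR of powers of 2).
Using the standard Nim-product table on single bits:
  2*2 = 3,   2*4 = 8,   2*8 = 12,
  4*4 = 6,   4*8 = 11,  8*8 = 13,
and  1*x = x (identity), k*l = l*k (commutative).
Pairwise Nim products:
  1 * 1 = 1
  1 * 4 = 4
  2 * 1 = 2
  2 * 4 = 8
  4 * 1 = 4
  4 * 4 = 6
XOR them: 1 XOR 4 XOR 2 XOR 8 XOR 4 XOR 6 = 13.
Result: 7 * 5 = 13 (in Nim).

13


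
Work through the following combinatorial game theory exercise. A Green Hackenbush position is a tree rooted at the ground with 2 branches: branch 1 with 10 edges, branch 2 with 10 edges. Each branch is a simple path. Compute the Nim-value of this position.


The tree has 2 branches from the ground vertex.
In Green Hackenbush, the Nim-value of a simple path of length k is k.
Branch 1: length 10, Nim-value = 10
Branch 2: length 10, Nim-value = 10
Total Nim-value = XOR of all branch values:
0 XOR 10 = 10
10 XOR 10 = 0
Nim-value of the tree = 0

0


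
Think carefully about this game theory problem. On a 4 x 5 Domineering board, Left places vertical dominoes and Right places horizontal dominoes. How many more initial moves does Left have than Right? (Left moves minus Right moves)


Board is 4 x 5 (rows x cols).
Left (vertical) placements: (rows-1) * cols = 3 * 5 = 15
Right (horizontal) placements: rows * (cols-1) = 4 * 4 = 16
Advantage = Left - Right = 15 - 16 = -1

-1


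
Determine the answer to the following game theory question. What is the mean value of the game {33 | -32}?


Game = {33 | -32}, a switch {a | b} with numbers a > b.
Its thermograph has left wall a - t and right wall b + t, which meet at t = (a - b)/2, where both equal (a + b)/2. So the mast (mean value) is at (a + b)/2.
Mean = (33 + (-32))/2 = 1/2 = 1/2

1/2


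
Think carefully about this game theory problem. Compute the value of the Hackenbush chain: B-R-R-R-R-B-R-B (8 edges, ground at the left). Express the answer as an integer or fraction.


Edges (from ground): B-R-R-R-R-B-R-B
By Berlekamp's sign-expansion rule, a Blue-Red Hackenbush stalk has the value of the surreal number whose sign sequence is the edge sequence with B -> + and R -> -.
Sign sequence: +----+-+
Trace the sign expansion in the surreal number tree, starting from 0:
Edge 1: B (sign +) -> bounds (0, +inf), value = 1
Edge 2: R (sign -) -> bounds (0, 1), value = 1/2
Edge 3: R (sign -) -> bounds (0, 1/2), value = 1/4
Edge 4: R (sign -) -> bounds (0, 1/4), value = 1/8
Edge 5: R (sign -) -> bounds (0, 1/8), value = 1/16
Edge 6: B (sign +) -> bounds (1/16, 1/8), value = 3/32
Edge 7: R (sign -) -> bounds (1/16, 3/32), value = 5/64
Edge 8: B (sign +) -> bounds (5/64, 3/32), value = 11/128
Game value = 11/128

11/128


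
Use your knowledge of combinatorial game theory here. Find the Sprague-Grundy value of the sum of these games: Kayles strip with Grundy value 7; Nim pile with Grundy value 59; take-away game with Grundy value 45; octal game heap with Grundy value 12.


By the Sprague-Grundy theorem, the Grundy value of a sum of games is the XOR of individual Grundy values.
Kayles strip: Grundy value = 7. Running XOR: 0 XOR 7 = 7
Nim pile: Grundy value = 59. Running XOR: 7 XOR 59 = 60
take-away game: Grundy value = 45. Running XOR: 60 XOR 45 = 17
octal game heap: Grundy value = 12. Running XOR: 17 XOR 12 = 29
The combined Grundy value is 29.

29


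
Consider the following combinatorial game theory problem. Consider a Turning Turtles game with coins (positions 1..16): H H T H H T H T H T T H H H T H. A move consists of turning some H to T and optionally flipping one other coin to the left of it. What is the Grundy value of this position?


Coins: H H T H H T H T H T T H H H T H
Key fact: a single head at position k behaves exactly like a Nim heap of size k (turning it to T and optionally flipping a coin at j < k corresponds to moving the heap from k to j, or to 0), and heads combine as a disjunctive sum (two heads at the same place would cancel, matching j XOR j = 0). So the Nim-value is the XOR of the 1-indexed positions of the heads.
Face-up positions (1-indexed): [1, 2, 4, 5, 7, 9, 12, 13, 14, 16]
XOR 0 with 1: 0 XOR 1 = 1
XOR 1 with 2: 1 XOR 2 = 3
XOR 3 with 4: 3 XOR 4 = 7
XOR 7 with 5: 7 XOR 5 = 2
XOR 2 with 7: 2 XOR 7 = 5
XOR 5 with 9: 5 XOR 9 = 12
XOR 12 with 12: 12 XOR 12 = 0
XOR 0 with 13: 0 XOR 13 = 13
XOR 13 with 14: 13 XOR 14 = 3
XOR 3 with 16: 3 XOR 16 = 19
Nim-value = 19

19


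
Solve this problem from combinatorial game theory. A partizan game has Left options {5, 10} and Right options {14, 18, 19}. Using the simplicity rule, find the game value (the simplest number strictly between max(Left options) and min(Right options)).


Left options: {5, 10}, max = 10
Right options: {14, 18, 19}, min = 14
All options are numbers and max(Left) < min(Right), so by the simplicity theorem the value is the simplest (earliest-born) number strictly between 10 and 14.
Integers 11 through 13 all lie strictly between 10 and 14.
Among integers, the simplest (lowest birthday = smallest |n|; 0 is born on day 0, +-n on day n) is 11.
No non-integer in the interval can be simpler: if x is a non-integer in the interval, then floor(x) or ceil(x) also lies in the interval (the interval contains an integer), and both are proper prefixes of x's sign expansion, i.e. born earlier. So the game value is 11.
Game value = 11

11


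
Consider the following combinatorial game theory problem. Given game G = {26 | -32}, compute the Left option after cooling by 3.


Original game: {26 | -32} (a switch {a | b} with a > b).
Cooling by t (for t below the temperature (a - b)/2 = 29) taxes each move by t: {a | b} cooled by t is {a - t | b + t}.
Cooling amount: t = 3
Cooled Left option: 26 - 3 = 23
Cooled Right option: -32 + 3 = -29
Cooled game: {23 | -29}
Left option = 23

23


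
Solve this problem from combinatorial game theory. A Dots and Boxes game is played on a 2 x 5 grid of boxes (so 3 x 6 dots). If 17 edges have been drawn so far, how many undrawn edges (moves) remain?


Grid: 2 x 5 boxes, i.e. 3 rows and 6 columns of dots.
Horizontal edges: (rows + 1) * cols = 3 * 5 = 15
Vertical edges: rows * (cols + 1) = 2 * 6 = 12
Total edges: 15 + 12 = 27
Edges drawn: 17
Remaining: 27 - 17 = 10

10


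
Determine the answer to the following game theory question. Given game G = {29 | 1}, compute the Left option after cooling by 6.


Original game: {29 | 1} (a switch {a | b} with a > b).
Cooling by t (for t below the temperature (a - b)/2 = 14) taxes each move by t: {a | b} cooled by t is {a - t | b + t}.
Cooling amount: t = 6
Cooled Left option: 29 - 6 = 23
Cooled Right option: 1 + 6 = 7
Cooled game: {23 | 7}
Left option = 23

23


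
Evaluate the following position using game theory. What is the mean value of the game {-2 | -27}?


Game = {-2 | -27}, a switch {a | b} with numbers a > b.
Its thermograph has left wall a - t and right wall b + t, which meet at t = (a - b)/2, where both equal (a + b)/2. So the mast (mean value) is at (a + b)/2.
Mean = (-2 + (-27))/2 = -29/2 = -29/2

-29/2


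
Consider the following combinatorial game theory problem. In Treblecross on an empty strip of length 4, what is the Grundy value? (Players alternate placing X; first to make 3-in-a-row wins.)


Treblecross: place X on empty cells; 3-in-a-row wins.
Playing within two cells of an existing X lets the opponent win at once, so sensible play treats the cells i-2..i+2 around each X as dead. The player left with no safe cell loses, so this is a normal-play take-away game on strips of safe cells.
Placing X at cell i (0-indexed) of a strip of k safe cells leaves independent strips of sizes max(0, i-2) and max(0, k-i-3). Hence G(k) = mex{ G(max(0,i-2)) XOR G(max(0,k-i-3)) : 0 <= i < k }, with G(0) = 0.
G(1): splits (0,0):0^0=0 -> mex({0}) = 1
G(2): splits (0,0):0^0=0 -> mex({0}) = 1
G(3): splits (0,0):0^0=0 -> mex({0}) = 1
G(4): splits (0,1):0^1=1 (0,0):0^0=0 -> mex({0, 1}) = 2
Therefore G(4) = 2.

2


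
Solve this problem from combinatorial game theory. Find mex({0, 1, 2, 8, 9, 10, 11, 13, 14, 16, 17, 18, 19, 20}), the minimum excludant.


Set = {0, 1, 2, 8, 9, 10, 11, 13, 14, 16, 17, 18, 19, 20}
0 is in the set.
1 is in the set.
2 is in the set.
3 is NOT in the set. This is the mex.
mex = 3

3


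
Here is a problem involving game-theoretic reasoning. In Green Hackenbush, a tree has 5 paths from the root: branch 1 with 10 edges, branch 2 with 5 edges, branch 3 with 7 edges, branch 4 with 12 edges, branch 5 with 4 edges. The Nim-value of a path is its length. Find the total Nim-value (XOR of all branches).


The tree has 5 branches from the ground vertex.
In Green Hackenbush, the Nim-value of a simple path of length k is k.
Branch 1: length 10, Nim-value = 10
Branch 2: length 5, Nim-value = 5
Branch 3: length 7, Nim-value = 7
Branch 4: length 12, Nim-value = 12
Branch 5: length 4, Nim-value = 4
Total Nim-value = XOR of all branch values:
0 XOR 10 = 10
10 XOR 5 = 15
15 XOR 7 = 8
8 XOR 12 = 4
4 XOR 4 = 0
Nim-value of the tree = 0

0
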